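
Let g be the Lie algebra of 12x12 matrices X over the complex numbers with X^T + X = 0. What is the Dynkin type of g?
type D_6

This is so(12) with 12 even, which has dimension 12(12-1)/2 = 66 and rank 12/2 = 6. In the classification of classical Lie algebras, the orthogonal algebra so(2n) in an even number of variables has type D_n; here n = 6, so the Dynkin diagram is a chain of 4 nodes with a fork of two nodes at one end (D_6). Hence the type is D_6.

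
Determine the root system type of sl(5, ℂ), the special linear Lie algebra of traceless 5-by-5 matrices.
This is sl(5), which has dimension 5^2 - 1 = 24 and rank 5 - 1 = 4 (a Cartan subalgebra is the diagonal traceless matrices). In the classification of classical Lie algebras, the special linear algebra sl(n+1) has type A_n; here n = 4, so the Dynkin diagram is a chain of 4 nodes with single edges (A_4). Hence the type is A_4.

type A_4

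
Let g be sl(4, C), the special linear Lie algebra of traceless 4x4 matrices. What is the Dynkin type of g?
This is sl(4), which has dimension 4^2 - 1 = 15 and rank 4 - 1 = 3 (a Cartan subalgebra is the diagonal traceless matrices). In the classification of classical Lie algebras, the special linear algebra sl(n+1) has type A_n; here n = 3, so the Dynkin diagram is a chain of 3 nodes with single edges (A_3). Hence the type is A_3.

A_3 (sl(4))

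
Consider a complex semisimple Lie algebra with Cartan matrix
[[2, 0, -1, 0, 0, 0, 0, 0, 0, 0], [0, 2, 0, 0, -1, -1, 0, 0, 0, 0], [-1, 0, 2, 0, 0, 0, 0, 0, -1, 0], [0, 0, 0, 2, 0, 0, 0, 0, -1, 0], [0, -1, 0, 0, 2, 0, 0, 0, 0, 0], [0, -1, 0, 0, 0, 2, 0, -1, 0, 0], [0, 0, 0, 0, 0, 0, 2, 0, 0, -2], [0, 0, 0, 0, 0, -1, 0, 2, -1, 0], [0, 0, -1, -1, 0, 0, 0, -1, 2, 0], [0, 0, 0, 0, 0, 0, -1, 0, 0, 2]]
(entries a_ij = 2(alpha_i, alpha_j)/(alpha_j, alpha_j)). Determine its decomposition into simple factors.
The diagram associated to this matrix has two connected components: the simple roots {alpha_7, alpha_10} form a chain of 2 nodes with a double edge at one end; the terminal node there is the unique short simple root (B_2), and {alpha_1, alpha_2, alpha_3, alpha_4, alpha_5, alpha_6, alpha_8, alpha_9} form a chain of 7 nodes with one extra node attached to the third node from one end (E_8). A semisimple Lie algebra decomposes uniquely as the direct sum of simple ideals, one per connected component of its Dynkin diagram, so g ≅ B_2 ⊕ E_8 (dimension 10 + 248 = 258).

B_2 + E_8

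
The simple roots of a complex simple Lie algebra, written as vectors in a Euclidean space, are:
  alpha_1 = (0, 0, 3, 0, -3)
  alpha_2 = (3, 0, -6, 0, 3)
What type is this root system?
G_2

Compute the Cartan integers a_ij = 2(alpha_i, alpha_j)/(alpha_j, alpha_j); the resulting 2x2 Cartan matrix is
[[2, -1], [-3, 2]].
The roots have two lengths (squared-length ratio 3:1); the short ones are alpha_{1}. The associated Dynkin diagram is two nodes joined by a triple edge (G_2), so the type is G_2.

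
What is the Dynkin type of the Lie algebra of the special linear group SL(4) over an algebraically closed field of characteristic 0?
This is sl(4), which has dimension 4^2 - 1 = 15 and rank 4 - 1 = 3 (a Cartan subalgebra is the diagonal traceless matrices). In the classification of classical Lie algebras, the special linear algebra sl(n+1) has type A_n; here n = 3, so the Dynkin diagram is a chain of 3 nodes with single edges (A_3). Hence the type is A_3.

A_3 (sl(4))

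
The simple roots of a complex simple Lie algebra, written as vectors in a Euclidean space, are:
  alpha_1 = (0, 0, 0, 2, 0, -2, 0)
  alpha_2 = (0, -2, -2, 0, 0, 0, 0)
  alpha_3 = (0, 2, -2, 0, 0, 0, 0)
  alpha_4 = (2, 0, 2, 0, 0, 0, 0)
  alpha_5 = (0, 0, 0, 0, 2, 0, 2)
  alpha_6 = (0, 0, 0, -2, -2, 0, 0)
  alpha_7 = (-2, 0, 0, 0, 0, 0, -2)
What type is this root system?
D_7 (so(14))

Compute the Cartan integers a_ij = 2(alpha_i, alpha_j)/(alpha_j, alpha_j); the resulting 7x7 Cartan matrix is
[[2, 0, 0, 0, 0, -1, 0], [0, 2, 0, -1, 0, 0, 0], [0, 0, 2, -1, 0, 0, 0], [0, -1, -1, 2, 0, 0, -1], [0, 0, 0, 0, 2, -1, -1], [-1, 0, 0, 0, -1, 2, 0], [0, 0, 0, -1, -1, 0, 2]].
All simple roots have the same length, so the diagram is simply laced. The associated Dynkin diagram is a chain of 5 nodes with a fork of two nodes at one end (D_7), so the type is D_7 (the algebra so(14)).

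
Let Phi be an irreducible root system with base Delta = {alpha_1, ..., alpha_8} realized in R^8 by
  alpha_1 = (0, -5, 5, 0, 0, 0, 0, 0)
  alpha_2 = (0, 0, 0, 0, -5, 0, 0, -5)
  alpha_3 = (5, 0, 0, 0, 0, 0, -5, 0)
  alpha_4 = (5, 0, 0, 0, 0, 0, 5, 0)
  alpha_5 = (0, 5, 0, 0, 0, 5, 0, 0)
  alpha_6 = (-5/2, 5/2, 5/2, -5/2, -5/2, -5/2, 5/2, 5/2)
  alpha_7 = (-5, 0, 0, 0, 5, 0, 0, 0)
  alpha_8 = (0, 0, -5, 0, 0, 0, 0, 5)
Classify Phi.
E_8

Compute the Cartan integers a_ij = 2(alpha_i, alpha_j)/(alpha_j, alpha_j); the resulting 8x8 Cartan matrix is
[[2, 0, 0, 0, -1, 0, 0, -1], [0, 2, 0, 0, 0, 0, -1, -1], [0, 0, 2, 0, 0, -1, -1, 0], [0, 0, 0, 2, 0, 0, -1, 0], [-1, 0, 0, 0, 2, 0, 0, 0], [0, 0, -1, 0, 0, 2, 0, 0], [0, -1, -1, -1, 0, 0, 2, 0], [-1, -1, 0, 0, 0, 0, 0, 2]].
All simple roots have the same length, so the diagram is simply laced. The associated Dynkin diagram is a chain of 7 nodes with one extra node attached to the third node from one end (E_8), so the type is E_8.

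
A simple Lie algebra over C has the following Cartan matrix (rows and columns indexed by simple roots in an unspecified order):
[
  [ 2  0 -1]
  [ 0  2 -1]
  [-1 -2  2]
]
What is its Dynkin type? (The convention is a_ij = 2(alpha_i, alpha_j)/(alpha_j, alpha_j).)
B3

The matrix has rank 3 with 2's on the diagonal. Reading the off-diagonal entries as Dynkin edges (a single edge where a_ij = a_ji = -1; a double or triple edge where a_ij * a_ji = 2 or 3), the diagram is a chain of 3 nodes with a double edge at one end; the terminal node there is the unique short simple root (B_3). One simple-root ordering that puts it in standard form is (alpha_1, alpha_3, alpha_2). So the algebra is type B_3, i.e. so(7).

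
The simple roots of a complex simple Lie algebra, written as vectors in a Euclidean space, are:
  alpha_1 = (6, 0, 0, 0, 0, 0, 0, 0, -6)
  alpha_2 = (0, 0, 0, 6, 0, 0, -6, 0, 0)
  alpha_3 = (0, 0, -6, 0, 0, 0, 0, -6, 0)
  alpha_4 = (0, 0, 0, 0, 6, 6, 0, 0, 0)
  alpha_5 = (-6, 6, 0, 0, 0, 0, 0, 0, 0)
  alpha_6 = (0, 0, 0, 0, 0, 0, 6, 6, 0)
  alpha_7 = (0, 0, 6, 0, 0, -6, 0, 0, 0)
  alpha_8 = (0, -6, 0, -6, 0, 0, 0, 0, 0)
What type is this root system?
Compute the Cartan integers a_ij = 2(alpha_i, alpha_j)/(alpha_j, alpha_j); the resulting 8x8 Cartan matrix is
[[2, 0, 0, 0, -1, 0, 0, 0], [0, 2, 0, 0, 0, -1, 0, -1], [0, 0, 2, 0, 0, -1, -1, 0], [0, 0, 0, 2, 0, 0, -1, 0], [-1, 0, 0, 0, 2, 0, 0, -1], [0, -1, -1, 0, 0, 2, 0, 0], [0, 0, -1, -1, 0, 0, 2, 0], [0, -1, 0, 0, -1, 0, 0, 2]].
All simple roots have the same length, so the diagram is simply laced. The associated Dynkin diagram is a chain of 8 nodes with single edges (A_8), so the type is A_8 (the algebra sl(9)).

A_8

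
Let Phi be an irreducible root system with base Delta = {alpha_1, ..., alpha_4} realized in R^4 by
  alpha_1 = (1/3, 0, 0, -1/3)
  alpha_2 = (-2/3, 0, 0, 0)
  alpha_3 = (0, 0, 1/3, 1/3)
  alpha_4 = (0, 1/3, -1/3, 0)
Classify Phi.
Compute the Cartan integers a_ij = 2(alpha_i, alpha_j)/(alpha_j, alpha_j); the resulting 4x4 Cartan matrix is
[[2, -1, -1, 0], [-2, 2, 0, 0], [-1, 0, 2, -1], [0, 0, -1, 2]].
The roots have two lengths (squared-length ratio 2:1); the short ones are alpha_{1,3,4}. The associated Dynkin diagram is a chain of 4 nodes with a double edge at one end; the terminal node there is the unique long simple root (C_4), so the type is C_4 (the algebra sp(8)).

C4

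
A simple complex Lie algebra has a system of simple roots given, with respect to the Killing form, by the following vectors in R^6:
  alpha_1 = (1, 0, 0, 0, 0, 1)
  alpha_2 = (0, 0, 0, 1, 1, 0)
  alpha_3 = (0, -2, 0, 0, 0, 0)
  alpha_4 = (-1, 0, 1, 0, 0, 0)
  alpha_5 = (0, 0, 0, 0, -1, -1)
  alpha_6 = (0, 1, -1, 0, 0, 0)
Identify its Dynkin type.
Compute the Cartan integers a_ij = 2(alpha_i, alpha_j)/(alpha_j, alpha_j); the resulting 6x6 Cartan matrix is
[[2, 0, 0, -1, -1, 0], [0, 2, 0, 0, -1, 0], [0, 0, 2, 0, 0, -2], [-1, 0, 0, 2, 0, -1], [-1, -1, 0, 0, 2, 0], [0, 0, -1, -1, 0, 2]].
The roots have two lengths (squared-length ratio 2:1); the short ones are alpha_{1,2,4,5,6}. The associated Dynkin diagram is a chain of 6 nodes with a double edge at one end; the terminal node there is the unique long simple root (C_6), so the type is C_6 (the algebra sp(12)).

C_6 (sp(12))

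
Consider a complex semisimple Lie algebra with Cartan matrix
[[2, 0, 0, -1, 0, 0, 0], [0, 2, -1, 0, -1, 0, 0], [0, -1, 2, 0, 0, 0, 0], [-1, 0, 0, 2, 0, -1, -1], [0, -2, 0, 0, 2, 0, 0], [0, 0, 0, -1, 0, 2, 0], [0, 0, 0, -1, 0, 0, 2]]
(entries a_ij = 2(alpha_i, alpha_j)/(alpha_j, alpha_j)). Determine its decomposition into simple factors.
The diagram associated to this matrix has two connected components: the simple roots {alpha_2, alpha_3, alpha_5} form a chain of 3 nodes with a double edge at one end; the terminal node there is the unique long simple root (C_3), and {alpha_1, alpha_4, alpha_6, alpha_7} form a chain of 2 nodes with a fork of two nodes at one end (D_4). A semisimple Lie algebra decomposes uniquely as the direct sum of simple ideals, one per connected component of its Dynkin diagram, so g ≅ C_3 ⊕ D_4 (dimension 21 + 28 = 49).

type C_3 ⊕ type D_4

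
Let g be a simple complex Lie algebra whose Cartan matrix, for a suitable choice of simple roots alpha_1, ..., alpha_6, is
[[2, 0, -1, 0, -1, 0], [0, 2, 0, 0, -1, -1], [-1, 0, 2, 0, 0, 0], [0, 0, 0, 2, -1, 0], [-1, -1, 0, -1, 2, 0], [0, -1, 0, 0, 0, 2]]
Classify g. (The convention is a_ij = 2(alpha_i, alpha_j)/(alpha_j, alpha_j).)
type E_6

The matrix has rank 6 with 2's on the diagonal. Reading the off-diagonal entries as Dynkin edges (a single edge where a_ij = a_ji = -1; a double or triple edge where a_ij * a_ji = 2 or 3), the diagram is a chain of 5 nodes with one extra node attached to the third node from one end (E_6). One simple-root ordering that puts it in standard form is (alpha_6, alpha_4, alpha_2, alpha_5, alpha_1, alpha_3). So the algebra is type E_6.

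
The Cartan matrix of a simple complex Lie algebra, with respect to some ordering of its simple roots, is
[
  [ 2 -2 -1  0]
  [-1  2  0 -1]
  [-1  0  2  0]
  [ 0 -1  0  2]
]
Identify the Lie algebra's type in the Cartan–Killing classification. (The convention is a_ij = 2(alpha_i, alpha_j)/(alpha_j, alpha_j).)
F_4

The matrix has rank 4 with 2's on the diagonal. Reading the off-diagonal entries as Dynkin edges (a single edge where a_ij = a_ji = -1; a double or triple edge where a_ij * a_ji = 2 or 3), the diagram is a chain of 4 nodes with a double edge between the middle two (F_4). One simple-root ordering that puts it in standard form is (alpha_3, alpha_1, alpha_2, alpha_4). So the algebra is type F_4.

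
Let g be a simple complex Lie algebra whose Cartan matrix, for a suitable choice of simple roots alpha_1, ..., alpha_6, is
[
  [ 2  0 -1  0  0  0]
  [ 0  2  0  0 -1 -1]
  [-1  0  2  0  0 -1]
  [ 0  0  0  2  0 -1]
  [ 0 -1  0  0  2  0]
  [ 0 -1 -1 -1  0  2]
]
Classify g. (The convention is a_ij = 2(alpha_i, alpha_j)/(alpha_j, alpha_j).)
type E_6

The matrix has rank 6 with 2's on the diagonal. Reading the off-diagonal entries as Dynkin edges (a single edge where a_ij = a_ji = -1; a double or triple edge where a_ij * a_ji = 2 or 3), the diagram is a chain of 5 nodes with one extra node attached to the third node from one end (E_6). One simple-root ordering that puts it in standard form is (alpha_5, alpha_4, alpha_2, alpha_6, alpha_3, alpha_1). So the algebra is type E_6.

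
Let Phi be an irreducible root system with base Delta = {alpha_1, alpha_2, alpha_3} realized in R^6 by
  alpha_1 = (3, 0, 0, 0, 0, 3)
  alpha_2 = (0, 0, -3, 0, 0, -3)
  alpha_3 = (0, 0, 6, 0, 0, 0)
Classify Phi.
type C_3

Compute the Cartan integers a_ij = 2(alpha_i, alpha_j)/(alpha_j, alpha_j); the resulting 3x3 Cartan matrix is
[[2, -1, 0], [-1, 2, -1], [0, -2, 2]].
The roots have two lengths (squared-length ratio 2:1); the short ones are alpha_{1,2}. The associated Dynkin diagram is a chain of 3 nodes with a double edge at one end; the terminal node there is the unique long simple root (C_3), so the type is C_3 (the algebra sp(6)).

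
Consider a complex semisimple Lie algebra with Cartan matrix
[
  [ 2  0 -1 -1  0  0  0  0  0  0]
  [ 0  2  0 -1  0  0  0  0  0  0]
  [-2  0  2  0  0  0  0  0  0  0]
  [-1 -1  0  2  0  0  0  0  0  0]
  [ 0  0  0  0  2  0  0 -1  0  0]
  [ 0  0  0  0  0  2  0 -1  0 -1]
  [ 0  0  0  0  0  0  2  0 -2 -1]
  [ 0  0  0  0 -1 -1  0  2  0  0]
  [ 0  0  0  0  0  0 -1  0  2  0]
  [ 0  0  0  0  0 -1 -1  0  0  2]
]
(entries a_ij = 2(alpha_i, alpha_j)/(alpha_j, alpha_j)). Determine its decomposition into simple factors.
The diagram associated to this matrix has two connected components: the simple roots {alpha_5, alpha_6, alpha_7, alpha_8, alpha_9, alpha_10} form a chain of 6 nodes with a double edge at one end; the terminal node there is the unique short simple root (B_6), and {alpha_1, alpha_2, alpha_3, alpha_4} form a chain of 4 nodes with a double edge at one end; the terminal node there is the unique long simple root (C_4). A semisimple Lie algebra decomposes uniquely as the direct sum of simple ideals, one per connected component of its Dynkin diagram, so g ≅ B_6 ⊕ C_4 (dimension 78 + 36 = 114).

type B_6 + type C_4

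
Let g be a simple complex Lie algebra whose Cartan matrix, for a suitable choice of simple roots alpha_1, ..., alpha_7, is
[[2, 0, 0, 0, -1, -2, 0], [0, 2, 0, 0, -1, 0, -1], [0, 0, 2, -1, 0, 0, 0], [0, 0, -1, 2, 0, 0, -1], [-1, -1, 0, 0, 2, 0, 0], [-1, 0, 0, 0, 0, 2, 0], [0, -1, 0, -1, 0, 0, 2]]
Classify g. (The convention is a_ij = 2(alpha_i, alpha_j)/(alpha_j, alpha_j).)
type B_7

The matrix has rank 7 with 2's on the diagonal. Reading the off-diagonal entries as Dynkin edges (a single edge where a_ij = a_ji = -1; a double or triple edge where a_ij * a_ji = 2 or 3), the diagram is a chain of 7 nodes with a double edge at one end; the terminal node there is the unique short simple root (B_7). One simple-root ordering that puts it in standard form is (alpha_3, alpha_4, alpha_7, alpha_2, alpha_5, alpha_1, alpha_6). So the algebra is type B_7, i.e. so(15).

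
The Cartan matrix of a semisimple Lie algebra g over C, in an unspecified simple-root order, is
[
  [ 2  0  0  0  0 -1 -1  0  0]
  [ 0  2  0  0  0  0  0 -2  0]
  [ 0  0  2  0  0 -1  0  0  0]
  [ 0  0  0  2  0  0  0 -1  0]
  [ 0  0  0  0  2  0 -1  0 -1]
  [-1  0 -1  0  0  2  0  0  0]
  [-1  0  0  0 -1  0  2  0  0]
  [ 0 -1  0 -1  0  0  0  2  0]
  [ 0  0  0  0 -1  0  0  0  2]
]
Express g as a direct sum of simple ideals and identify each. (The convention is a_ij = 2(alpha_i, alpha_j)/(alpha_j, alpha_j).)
The diagram associated to this matrix has two connected components: the simple roots {alpha_1, alpha_3, alpha_5, alpha_6, alpha_7, alpha_9} form a chain of 6 nodes with single edges (A_6), and {alpha_2, alpha_4, alpha_8} form a chain of 3 nodes with a double edge at one end; the terminal node there is the unique long simple root (C_3). A semisimple Lie algebra decomposes uniquely as the direct sum of simple ideals, one per connected component of its Dynkin diagram, so g ≅ A_6 ⊕ C_3 (dimension 48 + 21 = 69).

A_6 (sl(7)) ⊕ C_3 (sp(6))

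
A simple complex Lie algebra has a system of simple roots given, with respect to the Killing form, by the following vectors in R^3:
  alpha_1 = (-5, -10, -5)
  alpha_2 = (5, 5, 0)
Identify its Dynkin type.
G2

Compute the Cartan integers a_ij = 2(alpha_i, alpha_j)/(alpha_j, alpha_j); the resulting 2x2 Cartan matrix is
[[2, -3], [-1, 2]].
The roots have two lengths (squared-length ratio 3:1); the short ones are alpha_{2}. The associated Dynkin diagram is two nodes joined by a triple edge (G_2), so the type is G_2.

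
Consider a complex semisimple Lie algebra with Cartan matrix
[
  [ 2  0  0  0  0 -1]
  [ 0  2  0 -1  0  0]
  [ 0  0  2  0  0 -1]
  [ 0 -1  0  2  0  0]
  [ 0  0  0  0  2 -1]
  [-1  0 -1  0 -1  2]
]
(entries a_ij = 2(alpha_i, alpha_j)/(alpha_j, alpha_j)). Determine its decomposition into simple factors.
The diagram associated to this matrix has two connected components: the simple roots {alpha_2, alpha_4} form a chain of 2 nodes with single edges (A_2), and {alpha_1, alpha_3, alpha_5, alpha_6} form a chain of 2 nodes with a fork of two nodes at one end (D_4). A semisimple Lie algebra decomposes uniquely as the direct sum of simple ideals, one per connected component of its Dynkin diagram, so g ≅ A_2 ⊕ D_4 (dimension 8 + 28 = 36).

type A_2 + type D_4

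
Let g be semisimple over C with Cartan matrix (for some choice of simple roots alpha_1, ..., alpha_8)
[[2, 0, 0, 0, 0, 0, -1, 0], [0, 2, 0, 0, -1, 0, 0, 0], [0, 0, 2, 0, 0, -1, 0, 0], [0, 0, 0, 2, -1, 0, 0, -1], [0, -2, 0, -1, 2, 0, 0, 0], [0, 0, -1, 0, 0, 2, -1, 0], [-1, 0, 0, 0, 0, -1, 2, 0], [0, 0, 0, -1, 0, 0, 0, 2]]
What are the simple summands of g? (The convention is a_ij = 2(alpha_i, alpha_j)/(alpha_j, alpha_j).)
The diagram associated to this matrix has two connected components: the simple roots {alpha_1, alpha_3, alpha_6, alpha_7} form a chain of 4 nodes with single edges (A_4), and {alpha_2, alpha_4, alpha_5, alpha_8} form a chain of 4 nodes with a double edge at one end; the terminal node there is the unique short simple root (B_4). A semisimple Lie algebra decomposes uniquely as the direct sum of simple ideals, one per connected component of its Dynkin diagram, so g ≅ A_4 ⊕ B_4 (dimension 24 + 36 = 60).

A_4 + B_4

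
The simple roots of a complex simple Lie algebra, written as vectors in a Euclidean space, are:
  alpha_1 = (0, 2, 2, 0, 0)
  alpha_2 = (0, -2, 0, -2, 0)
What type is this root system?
Compute the Cartan integers a_ij = 2(alpha_i, alpha_j)/(alpha_j, alpha_j); the resulting 2x2 Cartan matrix is
[[2, -1], [-1, 2]].
All simple roots have the same length, so the diagram is simply laced. The associated Dynkin diagram is a chain of 2 nodes with single edges (A_2), so the type is A_2 (the algebra sl(3)).

A2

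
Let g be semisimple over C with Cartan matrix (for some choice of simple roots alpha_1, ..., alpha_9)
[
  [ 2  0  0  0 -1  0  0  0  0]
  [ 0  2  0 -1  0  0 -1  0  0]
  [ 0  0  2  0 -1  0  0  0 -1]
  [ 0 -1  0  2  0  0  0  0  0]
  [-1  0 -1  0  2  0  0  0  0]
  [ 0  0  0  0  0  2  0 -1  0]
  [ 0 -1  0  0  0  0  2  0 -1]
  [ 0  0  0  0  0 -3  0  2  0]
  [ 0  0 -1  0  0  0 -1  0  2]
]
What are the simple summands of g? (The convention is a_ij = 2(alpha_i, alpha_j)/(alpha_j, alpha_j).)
The diagram associated to this matrix has two connected components: the simple roots {alpha_1, alpha_2, alpha_3, alpha_4, alpha_5, alpha_7, alpha_9} form a chain of 7 nodes with single edges (A_7), and {alpha_6, alpha_8} form two nodes joined by a triple edge (G_2). A semisimple Lie algebra decomposes uniquely as the direct sum of simple ideals, one per connected component of its Dynkin diagram, so g ≅ A_7 ⊕ G_2 (dimension 63 + 14 = 77).

A7 + G2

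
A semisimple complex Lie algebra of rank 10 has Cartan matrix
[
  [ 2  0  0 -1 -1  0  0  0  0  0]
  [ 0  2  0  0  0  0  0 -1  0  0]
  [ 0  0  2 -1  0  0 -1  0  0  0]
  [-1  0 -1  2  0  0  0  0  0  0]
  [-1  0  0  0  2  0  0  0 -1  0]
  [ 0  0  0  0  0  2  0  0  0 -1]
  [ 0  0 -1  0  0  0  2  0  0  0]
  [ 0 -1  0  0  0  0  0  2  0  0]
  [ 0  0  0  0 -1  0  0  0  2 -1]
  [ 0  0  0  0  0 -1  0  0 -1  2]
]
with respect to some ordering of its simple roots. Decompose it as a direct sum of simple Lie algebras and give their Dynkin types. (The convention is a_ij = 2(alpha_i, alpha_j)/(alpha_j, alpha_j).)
type A_2 + type A_8

The diagram associated to this matrix has two connected components: the simple roots {alpha_2, alpha_8} form a chain of 2 nodes with single edges (A_2), and {alpha_1, alpha_3, alpha_4, alpha_5, alpha_6, alpha_7, alpha_9, alpha_10} form a chain of 8 nodes with single edges (A_8). A semisimple Lie algebra decomposes uniquely as the direct sum of simple ideals, one per connected component of its Dynkin diagram, so g ≅ A_2 ⊕ A_8 (dimension 8 + 80 = 88).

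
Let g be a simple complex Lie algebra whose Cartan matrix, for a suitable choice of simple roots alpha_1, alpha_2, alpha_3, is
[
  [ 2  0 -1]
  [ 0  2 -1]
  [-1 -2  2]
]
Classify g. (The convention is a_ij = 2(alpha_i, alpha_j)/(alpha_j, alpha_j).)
B_3

The matrix has rank 3 with 2's on the diagonal. Reading the off-diagonal entries as Dynkin edges (a single edge where a_ij = a_ji = -1; a double or triple edge where a_ij * a_ji = 2 or 3), the diagram is a chain of 3 nodes with a double edge at one end; the terminal node there is the unique short simple root (B_3). One simple-root ordering that puts it in standard form is (alpha_1, alpha_3, alpha_2). So the algebra is type B_3, i.e. so(7).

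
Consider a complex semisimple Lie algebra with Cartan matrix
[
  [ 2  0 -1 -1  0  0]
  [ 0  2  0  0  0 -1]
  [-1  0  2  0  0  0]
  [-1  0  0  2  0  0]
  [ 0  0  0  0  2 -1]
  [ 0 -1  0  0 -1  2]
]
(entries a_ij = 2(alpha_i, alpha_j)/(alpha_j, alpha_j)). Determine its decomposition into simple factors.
The diagram associated to this matrix has two connected components: the simple roots {alpha_1, alpha_3, alpha_4} form a chain of 3 nodes with single edges (A_3), and {alpha_2, alpha_5, alpha_6} form a chain of 3 nodes with single edges (A_3). A semisimple Lie algebra decomposes uniquely as the direct sum of simple ideals, one per connected component of its Dynkin diagram, so g ≅ A_3 ⊕ A_3 (dimension 15 + 15 = 30).

type A_3 ⊕ type A_3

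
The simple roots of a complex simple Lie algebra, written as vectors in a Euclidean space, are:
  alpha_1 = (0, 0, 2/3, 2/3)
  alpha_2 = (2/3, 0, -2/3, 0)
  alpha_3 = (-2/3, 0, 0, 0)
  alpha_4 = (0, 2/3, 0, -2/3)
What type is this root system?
B_4

Compute the Cartan integers a_ij = 2(alpha_i, alpha_j)/(alpha_j, alpha_j); the resulting 4x4 Cartan matrix is
[[2, -1, 0, -1], [-1, 2, -2, 0], [0, -1, 2, 0], [-1, 0, 0, 2]].
The roots have two lengths (squared-length ratio 2:1); the short ones are alpha_{3}. The associated Dynkin diagram is a chain of 4 nodes with a double edge at one end; the terminal node there is the unique short simple root (B_4), so the type is B_4 (the algebra so(9)).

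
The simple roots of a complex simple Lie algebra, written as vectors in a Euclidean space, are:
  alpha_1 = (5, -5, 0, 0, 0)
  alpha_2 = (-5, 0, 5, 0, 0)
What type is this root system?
Compute the Cartan integers a_ij = 2(alpha_i, alpha_j)/(alpha_j, alpha_j); the resulting 2x2 Cartan matrix is
[[2, -1], [-1, 2]].
All simple roots have the same length, so the diagram is simply laced. The associated Dynkin diagram is a chain of 2 nodes with single edges (A_2), so the type is A_2 (the algebra sl(3)).

type A_2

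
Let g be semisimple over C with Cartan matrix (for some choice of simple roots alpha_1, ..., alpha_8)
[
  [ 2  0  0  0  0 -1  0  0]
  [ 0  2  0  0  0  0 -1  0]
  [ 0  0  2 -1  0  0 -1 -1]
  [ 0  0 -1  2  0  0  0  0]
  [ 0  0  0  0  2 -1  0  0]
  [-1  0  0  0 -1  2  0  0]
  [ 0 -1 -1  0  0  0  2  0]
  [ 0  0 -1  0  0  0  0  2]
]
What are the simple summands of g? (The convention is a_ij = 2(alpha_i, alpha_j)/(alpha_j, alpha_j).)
The diagram associated to this matrix has two connected components: the simple roots {alpha_1, alpha_5, alpha_6} form a chain of 3 nodes with single edges (A_3), and {alpha_2, alpha_3, alpha_4, alpha_7, alpha_8} form a chain of 3 nodes with a fork of two nodes at one end (D_5). A semisimple Lie algebra decomposes uniquely as the direct sum of simple ideals, one per connected component of its Dynkin diagram, so g ≅ A_3 ⊕ D_5 (dimension 15 + 45 = 60).

type A_3 + type D_5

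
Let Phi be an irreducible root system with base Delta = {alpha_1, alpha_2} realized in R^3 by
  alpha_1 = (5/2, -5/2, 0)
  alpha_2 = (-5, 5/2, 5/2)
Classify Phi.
G2

Compute the Cartan integers a_ij = 2(alpha_i, alpha_j)/(alpha_j, alpha_j); the resulting 2x2 Cartan matrix is
[[2, -1], [-3, 2]].
The roots have two lengths (squared-length ratio 3:1); the short ones are alpha_{1}. The associated Dynkin diagram is two nodes joined by a triple edge (G_2), so the type is G_2.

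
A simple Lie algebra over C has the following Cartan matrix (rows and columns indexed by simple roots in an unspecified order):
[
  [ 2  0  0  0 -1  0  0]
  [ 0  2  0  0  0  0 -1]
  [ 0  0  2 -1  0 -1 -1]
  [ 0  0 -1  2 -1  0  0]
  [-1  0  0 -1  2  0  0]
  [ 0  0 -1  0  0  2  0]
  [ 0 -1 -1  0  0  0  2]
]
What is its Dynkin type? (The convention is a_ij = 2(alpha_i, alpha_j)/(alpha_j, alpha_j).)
type E_7

The matrix has rank 7 with 2's on the diagonal. Reading the off-diagonal entries as Dynkin edges (a single edge where a_ij = a_ji = -1; a double or triple edge where a_ij * a_ji = 2 or 3), the diagram is a chain of 6 nodes with one extra node attached to the third node from one end (E_7). One simple-root ordering that puts it in standard form is (alpha_2, alpha_6, alpha_7, alpha_3, alpha_4, alpha_5, alpha_1). So the algebra is type E_7.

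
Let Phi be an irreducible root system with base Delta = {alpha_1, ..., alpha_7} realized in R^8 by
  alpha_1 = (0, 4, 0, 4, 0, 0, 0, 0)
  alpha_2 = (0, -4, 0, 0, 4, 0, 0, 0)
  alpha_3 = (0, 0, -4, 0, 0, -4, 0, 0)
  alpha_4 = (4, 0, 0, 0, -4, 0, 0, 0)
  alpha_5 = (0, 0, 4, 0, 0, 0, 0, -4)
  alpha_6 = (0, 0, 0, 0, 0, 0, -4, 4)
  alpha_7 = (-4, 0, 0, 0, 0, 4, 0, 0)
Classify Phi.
Compute the Cartan integers a_ij = 2(alpha_i, alpha_j)/(alpha_j, alpha_j); the resulting 7x7 Cartan matrix is
[[2, -1, 0, 0, 0, 0, 0], [-1, 2, 0, -1, 0, 0, 0], [0, 0, 2, 0, -1, 0, -1], [0, -1, 0, 2, 0, 0, -1], [0, 0, -1, 0, 2, -1, 0], [0, 0, 0, 0, -1, 2, 0], [0, 0, -1, -1, 0, 0, 2]].
All simple roots have the same length, so the diagram is simply laced. The associated Dynkin diagram is a chain of 7 nodes with single edges (A_7), so the type is A_7 (the algebra sl(8)).

type A_7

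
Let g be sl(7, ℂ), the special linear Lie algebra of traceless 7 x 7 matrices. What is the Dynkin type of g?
This is sl(7), which has dimension 7^2 - 1 = 48 and rank 7 - 1 = 6 (a Cartan subalgebra is the diagonal traceless matrices). In the classification of classical Lie algebras, the special linear algebra sl(n+1) has type A_n; here n = 6, so the Dynkin diagram is a chain of 6 nodes with single edges (A_6). Hence the type is A_6.

A_6 (sl(7))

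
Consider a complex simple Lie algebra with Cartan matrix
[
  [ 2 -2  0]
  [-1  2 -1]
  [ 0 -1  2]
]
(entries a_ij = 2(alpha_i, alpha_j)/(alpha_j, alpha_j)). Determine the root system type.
The matrix has rank 3 with 2's on the diagonal. Reading the off-diagonal entries as Dynkin edges (a single edge where a_ij = a_ji = -1; a double or triple edge where a_ij * a_ji = 2 or 3), the diagram is a chain of 3 nodes with a double edge at one end; the terminal node there is the unique long simple root (C_3). One simple-root ordering that puts it in standard form is (alpha_3, alpha_2, alpha_1). So the algebra is type C_3, i.e. sp(6).

type C_3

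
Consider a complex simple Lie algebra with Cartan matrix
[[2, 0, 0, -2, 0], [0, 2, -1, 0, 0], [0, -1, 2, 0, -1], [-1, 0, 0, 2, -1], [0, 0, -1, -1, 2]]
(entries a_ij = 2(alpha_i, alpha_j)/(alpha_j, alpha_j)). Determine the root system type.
C_5 (sp(10))

The matrix has rank 5 with 2's on the diagonal. Reading the off-diagonal entries as Dynkin edges (a single edge where a_ij = a_ji = -1; a double or triple edge where a_ij * a_ji = 2 or 3), the diagram is a chain of 5 nodes with a double edge at one end; the terminal node there is the unique long simple root (C_5). One simple-root ordering that puts it in standard form is (alpha_2, alpha_3, alpha_5, alpha_4, alpha_1). So the algebra is type C_5, i.e. sp(10).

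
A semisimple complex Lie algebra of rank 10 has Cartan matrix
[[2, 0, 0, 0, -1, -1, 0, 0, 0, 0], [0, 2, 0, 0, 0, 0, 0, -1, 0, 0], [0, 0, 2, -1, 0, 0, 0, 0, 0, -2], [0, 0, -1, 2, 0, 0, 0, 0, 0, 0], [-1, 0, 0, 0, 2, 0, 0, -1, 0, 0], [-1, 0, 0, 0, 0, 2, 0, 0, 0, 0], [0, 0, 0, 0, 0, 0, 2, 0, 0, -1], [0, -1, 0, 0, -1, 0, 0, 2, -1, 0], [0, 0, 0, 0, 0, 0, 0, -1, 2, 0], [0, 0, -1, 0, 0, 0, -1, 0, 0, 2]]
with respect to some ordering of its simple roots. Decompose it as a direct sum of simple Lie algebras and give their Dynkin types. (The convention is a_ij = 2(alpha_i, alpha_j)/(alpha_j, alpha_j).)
The diagram associated to this matrix has two connected components: the simple roots {alpha_1, alpha_2, alpha_5, alpha_6, alpha_8, alpha_9} form a chain of 4 nodes with a fork of two nodes at one end (D_6), and {alpha_3, alpha_4, alpha_7, alpha_10} form a chain of 4 nodes with a double edge between the middle two (F_4). A semisimple Lie algebra decomposes uniquely as the direct sum of simple ideals, one per connected component of its Dynkin diagram, so g ≅ D_6 ⊕ F_4 (dimension 66 + 52 = 118).

type D_6 ⊕ type F_4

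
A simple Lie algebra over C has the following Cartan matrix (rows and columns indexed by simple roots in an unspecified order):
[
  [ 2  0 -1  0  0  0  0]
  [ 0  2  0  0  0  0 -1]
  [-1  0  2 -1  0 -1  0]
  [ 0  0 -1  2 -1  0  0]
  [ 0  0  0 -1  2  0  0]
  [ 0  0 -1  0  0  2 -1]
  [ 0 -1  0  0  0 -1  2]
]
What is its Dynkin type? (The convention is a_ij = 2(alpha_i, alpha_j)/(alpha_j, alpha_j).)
E_7

The matrix has rank 7 with 2's on the diagonal. Reading the off-diagonal entries as Dynkin edges (a single edge where a_ij = a_ji = -1; a double or triple edge where a_ij * a_ji = 2 or 3), the diagram is a chain of 6 nodes with one extra node attached to the third node from one end (E_7). One simple-root ordering that puts it in standard form is (alpha_5, alpha_1, alpha_4, alpha_3, alpha_6, alpha_7, alpha_2). So the algebra is type E_7.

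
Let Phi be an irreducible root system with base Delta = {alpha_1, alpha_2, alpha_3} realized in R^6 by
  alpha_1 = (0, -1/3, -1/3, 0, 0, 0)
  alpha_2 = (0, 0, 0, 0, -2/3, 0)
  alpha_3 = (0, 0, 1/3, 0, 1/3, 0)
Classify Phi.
C3

Compute the Cartan integers a_ij = 2(alpha_i, alpha_j)/(alpha_j, alpha_j); the resulting 3x3 Cartan matrix is
[[2, 0, -1], [0, 2, -2], [-1, -1, 2]].
The roots have two lengths (squared-length ratio 2:1); the short ones are alpha_{1,3}. The associated Dynkin diagram is a chain of 3 nodes with a double edge at one end; the terminal node there is the unique long simple root (C_3), so the type is C_3 (the algebra sp(6)).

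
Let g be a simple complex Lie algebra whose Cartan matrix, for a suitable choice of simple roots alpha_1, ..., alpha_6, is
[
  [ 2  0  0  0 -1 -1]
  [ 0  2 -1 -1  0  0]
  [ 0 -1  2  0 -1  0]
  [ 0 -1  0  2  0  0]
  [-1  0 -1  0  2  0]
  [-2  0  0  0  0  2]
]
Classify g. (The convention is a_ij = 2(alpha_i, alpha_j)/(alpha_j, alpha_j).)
The matrix has rank 6 with 2's on the diagonal. Reading the off-diagonal entries as Dynkin edges (a single edge where a_ij = a_ji = -1; a double or triple edge where a_ij * a_ji = 2 or 3), the diagram is a chain of 6 nodes with a double edge at one end; the terminal node there is the unique long simple root (C_6). One simple-root ordering that puts it in standard form is (alpha_4, alpha_2, alpha_3, alpha_5, alpha_1, alpha_6). So the algebra is type C_6, i.e. sp(12).

C_6 (sp(12))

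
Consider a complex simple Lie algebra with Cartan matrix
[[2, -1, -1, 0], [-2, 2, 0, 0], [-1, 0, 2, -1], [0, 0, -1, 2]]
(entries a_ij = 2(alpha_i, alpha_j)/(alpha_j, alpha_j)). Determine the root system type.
C_4

The matrix has rank 4 with 2's on the diagonal. Reading the off-diagonal entries as Dynkin edges (a single edge where a_ij = a_ji = -1; a double or triple edge where a_ij * a_ji = 2 or 3), the diagram is a chain of 4 nodes with a double edge at one end; the terminal node there is the unique long simple root (C_4). One simple-root ordering that puts it in standard form is (alpha_4, alpha_3, alpha_1, alpha_2). So the algebra is type C_4, i.e. sp(8).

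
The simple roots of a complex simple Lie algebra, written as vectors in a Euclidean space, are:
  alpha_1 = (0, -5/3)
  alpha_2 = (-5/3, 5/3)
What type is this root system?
type B_2

Compute the Cartan integers a_ij = 2(alpha_i, alpha_j)/(alpha_j, alpha_j); the resulting 2x2 Cartan matrix is
[[2, -1], [-2, 2]].
The roots have two lengths (squared-length ratio 2:1); the short ones are alpha_{1}. The associated Dynkin diagram is a chain of 2 nodes with a double edge at one end; the terminal node there is the unique short simple root (B_2), so the type is B_2 (the algebra so(5)).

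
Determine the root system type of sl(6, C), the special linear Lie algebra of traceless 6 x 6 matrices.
type A_5

This is sl(6), which has dimension 6^2 - 1 = 35 and rank 6 - 1 = 5 (a Cartan subalgebra is the diagonal traceless matrices). In the classification of classical Lie algebras, the special linear algebra sl(n+1) has type A_n; here n = 5, so the Dynkin diagram is a chain of 5 nodes with single edges (A_5). Hence the type is A_5.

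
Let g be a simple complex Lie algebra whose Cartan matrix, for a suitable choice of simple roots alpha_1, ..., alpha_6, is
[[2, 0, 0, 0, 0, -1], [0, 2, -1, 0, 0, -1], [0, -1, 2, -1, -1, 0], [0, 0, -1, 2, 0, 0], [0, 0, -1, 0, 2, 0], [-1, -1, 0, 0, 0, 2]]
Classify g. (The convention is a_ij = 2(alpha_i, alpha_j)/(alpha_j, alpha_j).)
D6

The matrix has rank 6 with 2's on the diagonal. Reading the off-diagonal entries as Dynkin edges (a single edge where a_ij = a_ji = -1; a double or triple edge where a_ij * a_ji = 2 or 3), the diagram is a chain of 4 nodes with a fork of two nodes at one end (D_6). One simple-root ordering that puts it in standard form is (alpha_1, alpha_6, alpha_2, alpha_3, alpha_4, alpha_5). So the algebra is type D_6, i.e. so(12).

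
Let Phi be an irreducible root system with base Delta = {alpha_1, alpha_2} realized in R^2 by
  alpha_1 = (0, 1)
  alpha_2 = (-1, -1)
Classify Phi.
B_2

Compute the Cartan integers a_ij = 2(alpha_i, alpha_j)/(alpha_j, alpha_j); the resulting 2x2 Cartan matrix is
[[2, -1], [-2, 2]].
The roots have two lengths (squared-length ratio 2:1); the short ones are alpha_{1}. The associated Dynkin diagram is a chain of 2 nodes with a double edge at one end; the terminal node there is the unique short simple root (B_2), so the type is B_2 (the algebra so(5)).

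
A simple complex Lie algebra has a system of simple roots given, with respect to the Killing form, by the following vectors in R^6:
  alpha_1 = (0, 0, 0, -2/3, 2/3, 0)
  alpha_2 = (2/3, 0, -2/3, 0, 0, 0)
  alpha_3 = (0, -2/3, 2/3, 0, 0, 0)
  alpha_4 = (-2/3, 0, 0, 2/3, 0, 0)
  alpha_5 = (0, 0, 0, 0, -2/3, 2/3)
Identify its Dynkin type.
Compute the Cartan integers a_ij = 2(alpha_i, alpha_j)/(alpha_j, alpha_j); the resulting 5x5 Cartan matrix is
[[2, 0, 0, -1, -1], [0, 2, -1, -1, 0], [0, -1, 2, 0, 0], [-1, -1, 0, 2, 0], [-1, 0, 0, 0, 2]].
All simple roots have the same length, so the diagram is simply laced. The associated Dynkin diagram is a chain of 5 nodes with single edges (A_5), so the type is A_5 (the algebra sl(6)).

A5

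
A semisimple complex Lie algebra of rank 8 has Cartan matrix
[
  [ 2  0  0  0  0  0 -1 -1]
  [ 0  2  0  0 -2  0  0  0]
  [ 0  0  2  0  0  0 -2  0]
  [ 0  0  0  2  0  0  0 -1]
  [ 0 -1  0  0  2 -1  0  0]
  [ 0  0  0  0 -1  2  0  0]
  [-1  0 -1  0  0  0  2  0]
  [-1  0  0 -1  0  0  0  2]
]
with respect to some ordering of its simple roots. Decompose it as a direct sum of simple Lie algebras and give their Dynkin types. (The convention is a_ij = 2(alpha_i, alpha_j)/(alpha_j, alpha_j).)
C3 + C5

The diagram associated to this matrix has two connected components: the simple roots {alpha_2, alpha_5, alpha_6} form a chain of 3 nodes with a double edge at one end; the terminal node there is the unique long simple root (C_3), and {alpha_1, alpha_3, alpha_4, alpha_7, alpha_8} form a chain of 5 nodes with a double edge at one end; the terminal node there is the unique long simple root (C_5). A semisimple Lie algebra decomposes uniquely as the direct sum of simple ideals, one per connected component of its Dynkin diagram, so g ≅ C_3 ⊕ C_5 (dimension 21 + 55 = 76).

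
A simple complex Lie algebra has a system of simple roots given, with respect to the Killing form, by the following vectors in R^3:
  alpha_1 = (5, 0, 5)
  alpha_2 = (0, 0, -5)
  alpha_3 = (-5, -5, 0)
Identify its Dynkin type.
B_3 (so(7))

Compute the Cartan integers a_ij = 2(alpha_i, alpha_j)/(alpha_j, alpha_j); the resulting 3x3 Cartan matrix is
[[2, -2, -1], [-1, 2, 0], [-1, 0, 2]].
The roots have two lengths (squared-length ratio 2:1); the short ones are alpha_{2}. The associated Dynkin diagram is a chain of 3 nodes with a double edge at one end; the terminal node there is the unique short simple root (B_3), so the type is B_3 (the algebra so(7)).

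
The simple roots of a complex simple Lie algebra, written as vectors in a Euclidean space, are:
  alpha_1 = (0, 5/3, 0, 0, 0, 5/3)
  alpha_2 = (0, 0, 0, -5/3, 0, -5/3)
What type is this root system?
type A_2

Compute the Cartan integers a_ij = 2(alpha_i, alpha_j)/(alpha_j, alpha_j); the resulting 2x2 Cartan matrix is
[[2, -1], [-1, 2]].
All simple roots have the same length, so the diagram is simply laced. The associated Dynkin diagram is a chain of 2 nodes with single edges (A_2), so the type is A_2 (the algebra sl(3)).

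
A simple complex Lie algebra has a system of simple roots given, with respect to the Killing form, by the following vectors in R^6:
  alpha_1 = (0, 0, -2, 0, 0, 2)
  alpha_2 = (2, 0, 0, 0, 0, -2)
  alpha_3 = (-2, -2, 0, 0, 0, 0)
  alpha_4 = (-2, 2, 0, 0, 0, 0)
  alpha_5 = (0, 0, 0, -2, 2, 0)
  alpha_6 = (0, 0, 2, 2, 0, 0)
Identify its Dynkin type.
Compute the Cartan integers a_ij = 2(alpha_i, alpha_j)/(alpha_j, alpha_j); the resulting 6x6 Cartan matrix is
[[2, -1, 0, 0, 0, -1], [-1, 2, -1, -1, 0, 0], [0, -1, 2, 0, 0, 0], [0, -1, 0, 2, 0, 0], [0, 0, 0, 0, 2, -1], [-1, 0, 0, 0, -1, 2]].
All simple roots have the same length, so the diagram is simply laced. The associated Dynkin diagram is a chain of 4 nodes with a fork of two nodes at one end (D_6), so the type is D_6 (the algebra so(12)).

D6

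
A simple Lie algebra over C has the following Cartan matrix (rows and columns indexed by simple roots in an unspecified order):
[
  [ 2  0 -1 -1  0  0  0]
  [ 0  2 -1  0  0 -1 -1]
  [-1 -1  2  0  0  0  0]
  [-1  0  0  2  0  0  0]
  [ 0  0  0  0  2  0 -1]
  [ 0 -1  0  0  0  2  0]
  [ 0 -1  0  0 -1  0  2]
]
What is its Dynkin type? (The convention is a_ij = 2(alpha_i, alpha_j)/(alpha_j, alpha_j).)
The matrix has rank 7 with 2's on the diagonal. Reading the off-diagonal entries as Dynkin edges (a single edge where a_ij = a_ji = -1; a double or triple edge where a_ij * a_ji = 2 or 3), the diagram is a chain of 6 nodes with one extra node attached to the third node from one end (E_7). One simple-root ordering that puts it in standard form is (alpha_5, alpha_6, alpha_7, alpha_2, alpha_3, alpha_1, alpha_4). So the algebra is type E_7.

E7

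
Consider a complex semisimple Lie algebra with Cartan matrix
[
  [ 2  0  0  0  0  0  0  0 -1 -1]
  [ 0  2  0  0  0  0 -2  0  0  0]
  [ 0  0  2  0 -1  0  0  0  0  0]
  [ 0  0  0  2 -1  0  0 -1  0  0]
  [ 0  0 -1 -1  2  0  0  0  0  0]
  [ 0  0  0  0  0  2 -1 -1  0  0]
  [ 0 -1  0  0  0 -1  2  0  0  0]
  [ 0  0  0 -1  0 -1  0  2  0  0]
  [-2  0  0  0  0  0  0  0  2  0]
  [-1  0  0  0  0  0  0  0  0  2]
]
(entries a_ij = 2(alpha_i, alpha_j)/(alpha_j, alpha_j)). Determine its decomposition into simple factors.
type C_3 ⊕ type C_7

The diagram associated to this matrix has two connected components: the simple roots {alpha_1, alpha_9, alpha_10} form a chain of 3 nodes with a double edge at one end; the terminal node there is the unique long simple root (C_3), and {alpha_2, alpha_3, alpha_4, alpha_5, alpha_6, alpha_7, alpha_8} form a chain of 7 nodes with a double edge at one end; the terminal node there is the unique long simple root (C_7). A semisimple Lie algebra decomposes uniquely as the direct sum of simple ideals, one per connected component of its Dynkin diagram, so g ≅ C_3 ⊕ C_7 (dimension 21 + 105 = 126).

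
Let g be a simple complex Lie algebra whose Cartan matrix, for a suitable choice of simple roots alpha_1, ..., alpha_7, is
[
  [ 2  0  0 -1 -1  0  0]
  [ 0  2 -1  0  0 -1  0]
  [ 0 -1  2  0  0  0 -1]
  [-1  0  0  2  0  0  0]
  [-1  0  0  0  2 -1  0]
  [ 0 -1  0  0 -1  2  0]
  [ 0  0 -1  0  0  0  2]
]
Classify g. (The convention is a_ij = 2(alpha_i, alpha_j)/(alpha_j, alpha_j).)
The matrix has rank 7 with 2's on the diagonal. Reading the off-diagonal entries as Dynkin edges (a single edge where a_ij = a_ji = -1; a double or triple edge where a_ij * a_ji = 2 or 3), the diagram is a chain of 7 nodes with single edges (A_7). One simple-root ordering that puts it in standard form is (alpha_7, alpha_3, alpha_2, alpha_6, alpha_5, alpha_1, alpha_4). So the algebra is type A_7, i.e. sl(8).

A_7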